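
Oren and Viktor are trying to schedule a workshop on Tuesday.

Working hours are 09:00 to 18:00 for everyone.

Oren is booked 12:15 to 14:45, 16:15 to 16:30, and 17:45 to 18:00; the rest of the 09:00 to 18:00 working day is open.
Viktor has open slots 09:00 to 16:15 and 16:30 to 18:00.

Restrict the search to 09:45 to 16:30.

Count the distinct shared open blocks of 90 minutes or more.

Oren free within 09:00–18:00: 09:00–12:15, 14:45–16:15, 16:30–17:45.
Oren ∩ Viktor: 09:00–12:15, 14:45–16:15, 16:30–17:45.
Restricted to 09:45–16:30: 09:45–12:15, 14:45–16:15.
Windows ≥ 90 min: 09:45–12:15, 14:45–16:15.
That's 2 windows.

2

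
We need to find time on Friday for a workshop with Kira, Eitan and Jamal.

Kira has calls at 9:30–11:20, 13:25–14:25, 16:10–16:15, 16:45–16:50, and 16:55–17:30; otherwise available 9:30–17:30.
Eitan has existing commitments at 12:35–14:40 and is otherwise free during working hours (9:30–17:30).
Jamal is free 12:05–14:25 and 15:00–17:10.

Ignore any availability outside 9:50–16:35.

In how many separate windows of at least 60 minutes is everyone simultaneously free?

Kira free within 09:30–17:30: 11:20–13:25, 14:25–16:10, 16:15–16:45, 16:50–16:55.
Eitan free within 09:30–17:30: 09:30–12:35, 14:40–17:30.
Kira ∩ Eitan: 11:20–12:35, 14:40–16:10, 16:15–16:45, 16:50–16:55.
Kira ∩ Eitan ∩ Jamal: 12:05–12:35, 15:00–16:10, 16:15–16:45, 16:50–16:55.
Restricted to 09:50–16:35: 12:05–12:35, 15:00–16:10, 16:15–16:35.
Windows ≥ 60 min: 15:00–16:10.
That's 1 window.

1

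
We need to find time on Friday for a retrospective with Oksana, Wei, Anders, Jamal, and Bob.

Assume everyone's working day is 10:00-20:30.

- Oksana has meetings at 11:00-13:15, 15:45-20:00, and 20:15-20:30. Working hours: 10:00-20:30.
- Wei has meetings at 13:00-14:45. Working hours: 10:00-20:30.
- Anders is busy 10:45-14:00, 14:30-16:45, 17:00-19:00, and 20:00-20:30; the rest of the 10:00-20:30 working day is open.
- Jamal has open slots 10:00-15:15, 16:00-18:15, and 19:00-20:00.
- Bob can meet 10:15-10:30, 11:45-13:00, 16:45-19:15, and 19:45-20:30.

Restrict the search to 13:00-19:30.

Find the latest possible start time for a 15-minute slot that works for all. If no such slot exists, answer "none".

none

Oksana free within 10:00–20:30: 10:00–11:00, 13:15–15:45, 20:00–20:15.
Wei free within 10:00–20:30: 10:00–13:00, 14:45–20:30.
Anders free within 10:00–20:30: 10:00–10:45, 14:00–14:30, 16:45–17:00, 19:00–20:00.
Oksana ∩ Wei: 10:00–11:00, 14:45–15:45, 20:00–20:15.
Oksana ∩ Wei ∩ Anders: 10:00–10:45.
Oksana ∩ Wei ∩ Anders ∩ Jamal: 10:00–10:45.
Oksana ∩ Wei ∩ Anders ∩ Jamal ∩ Bob: 10:15–10:30.
Restricted to 13:00–19:30: (none).
Windows ≥ 15 min: (none).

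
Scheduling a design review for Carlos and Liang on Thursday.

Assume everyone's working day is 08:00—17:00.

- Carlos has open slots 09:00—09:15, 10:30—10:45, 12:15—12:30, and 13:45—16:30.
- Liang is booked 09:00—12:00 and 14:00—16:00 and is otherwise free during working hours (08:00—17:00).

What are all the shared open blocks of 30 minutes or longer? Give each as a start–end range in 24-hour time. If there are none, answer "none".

16:00–16:30

Liang free within 08:00–17:00: 08:00–09:00, 12:00–14:00, 16:00–17:00.
Carlos ∩ Liang: 12:15–12:30, 13:45–14:00, 16:00–16:30.
Windows ≥ 30 min: 16:00–16:30.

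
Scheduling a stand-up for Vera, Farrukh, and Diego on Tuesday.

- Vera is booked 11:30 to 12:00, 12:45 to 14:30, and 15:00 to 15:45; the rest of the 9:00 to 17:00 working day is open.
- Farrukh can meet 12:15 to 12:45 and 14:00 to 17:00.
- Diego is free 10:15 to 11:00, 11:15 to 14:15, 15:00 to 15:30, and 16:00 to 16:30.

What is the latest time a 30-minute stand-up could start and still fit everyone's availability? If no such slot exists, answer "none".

Vera free within 09:00–17:00: 09:00–11:30, 12:00–12:45, 14:30–15:00, 15:45–17:00.
Vera ∩ Farrukh: 12:15–12:45, 14:30–15:00, 15:45–17:00.
Vera ∩ Farrukh ∩ Diego: 12:15–12:45, 16:00–16:30.
Windows ≥ 30 min: 12:15–12:45, 16:00–16:30.
Latest start in the last window 16:00–16:30 is 16:30 − 30 min = 16:00.

16:00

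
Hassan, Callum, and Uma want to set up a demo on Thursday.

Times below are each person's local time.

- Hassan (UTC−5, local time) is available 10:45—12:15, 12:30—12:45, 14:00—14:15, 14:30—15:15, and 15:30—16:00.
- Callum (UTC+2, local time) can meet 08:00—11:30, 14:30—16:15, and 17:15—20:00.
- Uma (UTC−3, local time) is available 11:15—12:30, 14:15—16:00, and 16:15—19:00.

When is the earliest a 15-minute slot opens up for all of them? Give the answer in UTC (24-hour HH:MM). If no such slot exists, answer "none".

Hassan → UTC: 15:45–17:15, 17:30–17:45, 19:00–19:15, 19:30–20:15, 20:30–21:00.
Callum → UTC: 06:00–09:30, 12:30–14:15, 15:15–18:00.
Uma → UTC: 14:15–15:30, 17:15–19:00, 19:15–22:00.
Hassan ∩ Callum: 15:45–17:15, 17:30–17:45.
Hassan ∩ Callum ∩ Uma: 17:30–17:45.
Windows ≥ 15 min: 17:30–17:45.
Earliest such window starts at 17:30.

17:30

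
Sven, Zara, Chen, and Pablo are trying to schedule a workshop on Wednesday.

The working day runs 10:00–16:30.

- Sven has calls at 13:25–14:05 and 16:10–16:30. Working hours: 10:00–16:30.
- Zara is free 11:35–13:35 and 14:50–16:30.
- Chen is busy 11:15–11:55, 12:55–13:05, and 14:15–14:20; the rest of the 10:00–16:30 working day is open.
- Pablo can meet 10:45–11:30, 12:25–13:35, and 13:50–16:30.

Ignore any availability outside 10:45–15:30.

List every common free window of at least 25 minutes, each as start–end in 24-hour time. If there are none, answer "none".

12:25–12:55, 14:50–15:30

Sven free within 10:00–16:30: 10:00–13:25, 14:05–16:10.
Chen free within 10:00–16:30: 10:00–11:15, 11:55–12:55, 13:05–14:15, 14:20–16:30.
Sven ∩ Zara: 11:35–13:25, 14:50–16:10.
Sven ∩ Zara ∩ Chen: 11:55–12:55, 13:05–13:25, 14:50–16:10.
Sven ∩ Zara ∩ Chen ∩ Pablo: 12:25–12:55, 13:05–13:25, 14:50–16:10.
Restricted to 10:45–15:30: 12:25–12:55, 13:05–13:25, 14:50–15:30.
Windows ≥ 25 min: 12:25–12:55, 14:50–15:30.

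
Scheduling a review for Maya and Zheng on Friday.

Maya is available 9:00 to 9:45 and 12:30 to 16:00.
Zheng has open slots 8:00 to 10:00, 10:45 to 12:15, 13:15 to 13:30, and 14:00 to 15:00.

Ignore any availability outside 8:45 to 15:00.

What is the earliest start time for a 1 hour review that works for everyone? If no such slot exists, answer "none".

14:00

Maya ∩ Zheng: 09:00–09:45, 13:15–13:30, 14:00–15:00.
Restricted to 08:45–15:00: 09:00–09:45, 13:15–13:30, 14:00–15:00.
Windows ≥ 60 min: 14:00–15:00.
Earliest such window starts at 14:00.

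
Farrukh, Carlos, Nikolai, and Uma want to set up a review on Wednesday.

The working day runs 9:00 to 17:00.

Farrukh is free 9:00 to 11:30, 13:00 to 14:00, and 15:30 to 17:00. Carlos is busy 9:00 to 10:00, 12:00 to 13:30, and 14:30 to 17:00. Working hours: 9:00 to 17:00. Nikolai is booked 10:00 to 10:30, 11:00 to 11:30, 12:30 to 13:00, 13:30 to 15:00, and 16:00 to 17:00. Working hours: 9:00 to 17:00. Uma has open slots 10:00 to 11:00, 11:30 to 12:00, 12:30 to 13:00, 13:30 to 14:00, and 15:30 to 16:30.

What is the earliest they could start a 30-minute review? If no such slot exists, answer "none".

Carlos free within 09:00–17:00: 10:00–12:00, 13:30–14:30.
Nikolai free within 09:00–17:00: 09:00–10:00, 10:30–11:00, 11:30–12:30, 13:00–13:30, 15:00–16:00.
Farrukh ∩ Carlos: 10:00–11:30, 13:30–14:00.
Farrukh ∩ Carlos ∩ Nikolai: 10:30–11:00.
Farrukh ∩ Carlos ∩ Nikolai ∩ Uma: 10:30–11:00.
Windows ≥ 30 min: 10:30–11:00.
Earliest such window starts at 10:30.

10:30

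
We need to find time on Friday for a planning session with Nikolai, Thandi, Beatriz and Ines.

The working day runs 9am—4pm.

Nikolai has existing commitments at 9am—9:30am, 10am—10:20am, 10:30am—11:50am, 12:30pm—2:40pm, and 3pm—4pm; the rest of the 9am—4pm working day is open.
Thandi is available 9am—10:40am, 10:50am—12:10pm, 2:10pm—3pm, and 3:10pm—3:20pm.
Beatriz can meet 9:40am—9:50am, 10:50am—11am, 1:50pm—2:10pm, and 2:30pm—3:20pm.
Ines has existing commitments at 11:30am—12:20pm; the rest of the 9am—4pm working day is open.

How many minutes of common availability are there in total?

Nikolai free within 09:00–16:00: 09:30–10:00, 10:20–10:30, 11:50–12:30, 14:40–15:00.
Ines free within 09:00–16:00: 09:00–11:30, 12:20–16:00.
Nikolai ∩ Thandi: 09:30–10:00, 10:20–10:30, 11:50–12:10, 14:40–15:00.
Nikolai ∩ Thandi ∩ Beatriz: 09:40–09:50, 14:40–15:00.
Nikolai ∩ Thandi ∩ Beatriz ∩ Ines: 09:40–09:50, 14:40–15:00.
Total common minutes: 10 + 20 = 30.

30 minutes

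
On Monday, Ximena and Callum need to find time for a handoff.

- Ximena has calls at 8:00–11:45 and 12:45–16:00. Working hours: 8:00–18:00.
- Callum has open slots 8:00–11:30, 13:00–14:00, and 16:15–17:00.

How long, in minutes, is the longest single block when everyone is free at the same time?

45 minutes

Ximena free within 08:00–18:00: 11:45–12:45, 16:00–18:00.
Ximena ∩ Callum: 16:15–17:00.
Single common window of 45 minutes.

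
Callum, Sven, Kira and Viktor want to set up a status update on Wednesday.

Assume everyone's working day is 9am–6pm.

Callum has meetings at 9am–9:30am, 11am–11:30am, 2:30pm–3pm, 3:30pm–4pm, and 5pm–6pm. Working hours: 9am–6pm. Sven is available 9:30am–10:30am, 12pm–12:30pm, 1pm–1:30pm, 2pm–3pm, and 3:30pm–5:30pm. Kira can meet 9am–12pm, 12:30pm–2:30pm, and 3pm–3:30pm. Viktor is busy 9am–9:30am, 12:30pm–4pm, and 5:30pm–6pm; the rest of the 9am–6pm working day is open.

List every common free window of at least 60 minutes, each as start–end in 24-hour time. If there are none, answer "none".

Callum free within 09:00–18:00: 09:30–11:00, 11:30–14:30, 15:00–15:30, 16:00–17:00.
Viktor free within 09:00–18:00: 09:30–12:30, 16:00–17:30.
Callum ∩ Sven: 09:30–10:30, 12:00–12:30, 13:00–13:30, 14:00–14:30, 16:00–17:00.
Callum ∩ Sven ∩ Kira: 09:30–10:30, 13:00–13:30, 14:00–14:30.
Callum ∩ Sven ∩ Kira ∩ Viktor: 09:30–10:30.
Windows ≥ 60 min: 09:30–10:30.

09:30–10:30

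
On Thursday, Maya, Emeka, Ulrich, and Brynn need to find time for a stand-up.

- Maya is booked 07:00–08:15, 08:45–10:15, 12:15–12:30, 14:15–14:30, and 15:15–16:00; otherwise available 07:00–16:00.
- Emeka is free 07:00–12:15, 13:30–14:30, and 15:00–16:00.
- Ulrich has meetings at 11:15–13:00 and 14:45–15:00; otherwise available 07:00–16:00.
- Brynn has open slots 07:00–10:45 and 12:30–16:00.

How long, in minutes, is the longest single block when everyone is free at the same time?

Maya free within 07:00–16:00: 08:15–08:45, 10:15–12:15, 12:30–14:15, 14:30–15:15.
Ulrich free within 07:00–16:00: 07:00–11:15, 13:00–14:45, 15:00–16:00.
Maya ∩ Emeka: 08:15–08:45, 10:15–12:15, 13:30–14:15, 15:00–15:15.
Maya ∩ Emeka ∩ Ulrich: 08:15–08:45, 10:15–11:15, 13:30–14:15, 15:00–15:15.
Maya ∩ Emeka ∩ Ulrich ∩ Brynn: 08:15–08:45, 10:15–10:45, 13:30–14:15, 15:00–15:15.
Common window lengths: 30, 30, 45, 15 min; longest is 45.

45 minutes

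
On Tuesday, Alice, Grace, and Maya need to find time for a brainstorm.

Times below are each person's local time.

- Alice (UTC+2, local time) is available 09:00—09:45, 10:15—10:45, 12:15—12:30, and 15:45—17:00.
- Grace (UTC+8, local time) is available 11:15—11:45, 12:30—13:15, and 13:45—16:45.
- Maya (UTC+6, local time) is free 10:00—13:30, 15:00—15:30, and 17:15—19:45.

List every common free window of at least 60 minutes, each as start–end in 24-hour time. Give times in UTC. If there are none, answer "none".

none

Alice → UTC: 07:00–07:45, 08:15–08:45, 10:15–10:30, 13:45–15:00.
Grace → UTC: 03:15–03:45, 04:30–05:15, 05:45–08:45.
Maya → UTC: 04:00–07:30, 09:00–09:30, 11:15–13:45.
Alice ∩ Grace: 07:00–07:45, 08:15–08:45.
Alice ∩ Grace ∩ Maya: 07:00–07:30.
Windows ≥ 60 min: (none).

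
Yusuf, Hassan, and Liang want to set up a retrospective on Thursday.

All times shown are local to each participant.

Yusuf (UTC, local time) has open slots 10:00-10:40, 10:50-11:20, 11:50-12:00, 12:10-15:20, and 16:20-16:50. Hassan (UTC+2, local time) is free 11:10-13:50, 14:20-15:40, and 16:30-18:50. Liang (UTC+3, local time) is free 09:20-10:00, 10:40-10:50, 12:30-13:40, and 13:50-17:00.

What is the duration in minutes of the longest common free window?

80 minutes

Yusuf → UTC: 10:00–10:40, 10:50–11:20, 11:50–12:00, 12:10–15:20, 16:20–16:50.
Hassan → UTC: 09:10–11:50, 12:20–13:40, 14:30–16:50.
Liang → UTC: 06:20–07:00, 07:40–07:50, 09:30–10:40, 10:50–14:00.
Yusuf ∩ Hassan: 10:00–10:40, 10:50–11:20, 12:20–13:40, 14:30–15:20, 16:20–16:50.
Yusuf ∩ Hassan ∩ Liang: 10:00–10:40, 10:50–11:20, 12:20–13:40.
Common window lengths: 40, 30, 80 min; longest is 80.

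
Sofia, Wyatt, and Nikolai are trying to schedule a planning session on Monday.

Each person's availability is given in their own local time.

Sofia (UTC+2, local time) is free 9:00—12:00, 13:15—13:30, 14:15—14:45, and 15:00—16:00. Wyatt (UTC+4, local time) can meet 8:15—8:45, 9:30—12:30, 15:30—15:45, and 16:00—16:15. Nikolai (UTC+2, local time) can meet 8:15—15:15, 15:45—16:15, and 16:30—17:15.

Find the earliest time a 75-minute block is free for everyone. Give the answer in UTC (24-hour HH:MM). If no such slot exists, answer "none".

07:00

Sofia → UTC: 07:00–10:00, 11:15–11:30, 12:15–12:45, 13:00–14:00.
Wyatt → UTC: 04:15–04:45, 05:30–08:30, 11:30–11:45, 12:00–12:15.
Nikolai → UTC: 06:15–13:15, 13:45–14:15, 14:30–15:15.
Sofia ∩ Wyatt: 07:00–08:30.
Sofia ∩ Wyatt ∩ Nikolai: 07:00–08:30.
Windows ≥ 75 min: 07:00–08:30.
Earliest such window starts at 07:00.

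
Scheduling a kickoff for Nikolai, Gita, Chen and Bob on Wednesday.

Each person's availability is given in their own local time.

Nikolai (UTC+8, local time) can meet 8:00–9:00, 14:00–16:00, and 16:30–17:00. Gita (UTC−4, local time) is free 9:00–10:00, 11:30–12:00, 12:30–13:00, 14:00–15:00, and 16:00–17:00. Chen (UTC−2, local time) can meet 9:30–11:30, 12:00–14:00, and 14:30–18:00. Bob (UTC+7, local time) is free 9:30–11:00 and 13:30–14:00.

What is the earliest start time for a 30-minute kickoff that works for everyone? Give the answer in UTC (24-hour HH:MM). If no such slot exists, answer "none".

Nikolai → UTC: 00:00–01:00, 06:00–08:00, 08:30–09:00.
Gita → UTC: 13:00–14:00, 15:30–16:00, 16:30–17:00, 18:00–19:00, 20:00–21:00.
Chen → UTC: 11:30–13:30, 14:00–16:00, 16:30–20:00.
Bob → UTC: 02:30–04:00, 06:30–07:00.
Nikolai ∩ Gita: (none).
Nikolai ∩ Gita ∩ Chen: (none).
Nikolai ∩ Gita ∩ Chen ∩ Bob: (none).
Windows ≥ 30 min: (none).

none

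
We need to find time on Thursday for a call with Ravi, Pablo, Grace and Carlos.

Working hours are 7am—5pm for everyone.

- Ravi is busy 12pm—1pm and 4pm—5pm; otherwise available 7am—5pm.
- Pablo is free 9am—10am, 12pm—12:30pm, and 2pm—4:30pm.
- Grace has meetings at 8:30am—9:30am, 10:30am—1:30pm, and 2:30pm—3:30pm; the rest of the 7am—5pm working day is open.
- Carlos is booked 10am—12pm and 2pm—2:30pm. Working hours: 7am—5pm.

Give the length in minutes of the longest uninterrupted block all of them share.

Ravi free within 07:00–17:00: 07:00–12:00, 13:00–16:00.
Grace free within 07:00–17:00: 07:00–08:30, 09:30–10:30, 13:30–14:30, 15:30–17:00.
Carlos free within 07:00–17:00: 07:00–10:00, 12:00–14:00, 14:30–17:00.
Ravi ∩ Pablo: 09:00–10:00, 14:00–16:00.
Ravi ∩ Pablo ∩ Grace: 09:30–10:00, 14:00–14:30, 15:30–16:00.
Ravi ∩ Pablo ∩ Grace ∩ Carlos: 09:30–10:00, 15:30–16:00.
Common window lengths: 30, 30 min; longest is 30.

30 minutes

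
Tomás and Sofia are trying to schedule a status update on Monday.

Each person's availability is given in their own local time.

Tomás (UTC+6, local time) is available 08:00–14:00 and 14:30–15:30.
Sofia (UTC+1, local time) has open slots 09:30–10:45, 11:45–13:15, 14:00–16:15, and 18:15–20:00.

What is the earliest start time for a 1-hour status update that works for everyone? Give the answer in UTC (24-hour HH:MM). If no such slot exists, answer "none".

08:30

Tomás → UTC: 02:00–08:00, 08:30–09:30.
Sofia → UTC: 08:30–09:45, 10:45–12:15, 13:00–15:15, 17:15–19:00.
Tomás ∩ Sofia: 08:30–09:30.
Windows ≥ 60 min: 08:30–09:30.
Earliest such window starts at 08:30.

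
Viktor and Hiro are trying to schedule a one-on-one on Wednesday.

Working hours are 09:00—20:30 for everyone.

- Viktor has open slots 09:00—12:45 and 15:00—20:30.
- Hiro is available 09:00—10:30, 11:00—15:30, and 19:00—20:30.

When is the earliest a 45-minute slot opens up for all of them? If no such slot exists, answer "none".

Viktor ∩ Hiro: 09:00–10:30, 11:00–12:45, 15:00–15:30, 19:00–20:30.
Windows ≥ 45 min: 09:00–10:30, 11:00–12:45, 19:00–20:30.
Earliest such window starts at 09:00.

09:00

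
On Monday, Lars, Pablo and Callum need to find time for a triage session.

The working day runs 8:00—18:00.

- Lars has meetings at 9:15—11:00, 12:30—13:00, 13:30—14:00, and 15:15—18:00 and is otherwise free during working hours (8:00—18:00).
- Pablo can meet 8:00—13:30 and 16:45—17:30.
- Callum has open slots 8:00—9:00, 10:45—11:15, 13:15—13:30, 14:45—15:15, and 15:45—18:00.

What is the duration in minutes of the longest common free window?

Lars free within 08:00–18:00: 08:00–09:15, 11:00–12:30, 13:00–13:30, 14:00–15:15.
Lars ∩ Pablo: 08:00–09:15, 11:00–12:30, 13:00–13:30.
Lars ∩ Pablo ∩ Callum: 08:00–09:00, 11:00–11:15, 13:15–13:30.
Common window lengths: 60, 15, 15 min; longest is 60.

60 minutes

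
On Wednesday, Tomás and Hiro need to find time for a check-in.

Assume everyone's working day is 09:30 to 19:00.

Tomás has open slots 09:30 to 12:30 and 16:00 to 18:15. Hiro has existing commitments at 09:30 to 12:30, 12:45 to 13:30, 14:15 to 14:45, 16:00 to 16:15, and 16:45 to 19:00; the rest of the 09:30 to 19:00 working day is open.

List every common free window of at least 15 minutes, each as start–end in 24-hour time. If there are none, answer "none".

16:15–16:45

Hiro free within 09:30–19:00: 12:30–12:45, 13:30–14:15, 14:45–16:00, 16:15–16:45.
Tomás ∩ Hiro: 16:15–16:45.
Windows ≥ 15 min: 16:15–16:45.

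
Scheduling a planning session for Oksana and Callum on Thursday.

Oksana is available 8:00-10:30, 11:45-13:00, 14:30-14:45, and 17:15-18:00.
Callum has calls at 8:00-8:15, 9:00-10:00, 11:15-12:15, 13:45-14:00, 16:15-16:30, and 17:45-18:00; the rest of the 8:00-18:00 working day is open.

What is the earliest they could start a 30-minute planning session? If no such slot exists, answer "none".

Callum free within 08:00–18:00: 08:15–09:00, 10:00–11:15, 12:15–13:45, 14:00–16:15, 16:30–17:45.
Oksana ∩ Callum: 08:15–09:00, 10:00–10:30, 12:15–13:00, 14:30–14:45, 17:15–17:45.
Windows ≥ 30 min: 08:15–09:00, 10:00–10:30, 12:15–13:00, 17:15–17:45.
Earliest such window starts at 08:15.

08:15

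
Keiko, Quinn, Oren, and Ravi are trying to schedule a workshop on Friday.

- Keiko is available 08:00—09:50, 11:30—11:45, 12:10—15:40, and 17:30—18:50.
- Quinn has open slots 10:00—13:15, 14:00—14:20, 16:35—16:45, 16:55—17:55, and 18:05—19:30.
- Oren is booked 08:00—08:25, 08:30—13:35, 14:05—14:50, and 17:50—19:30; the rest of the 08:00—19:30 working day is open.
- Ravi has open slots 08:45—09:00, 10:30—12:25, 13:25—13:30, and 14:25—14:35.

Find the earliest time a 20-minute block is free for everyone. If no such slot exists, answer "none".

Oren free within 08:00–19:30: 08:25–08:30, 13:35–14:05, 14:50–17:50.
Keiko ∩ Quinn: 11:30–11:45, 12:10–13:15, 14:00–14:20, 17:30–17:55, 18:05–18:50.
Keiko ∩ Quinn ∩ Oren: 14:00–14:05, 17:30–17:50.
Keiko ∩ Quinn ∩ Oren ∩ Ravi: (none).
Windows ≥ 20 min: (none).

none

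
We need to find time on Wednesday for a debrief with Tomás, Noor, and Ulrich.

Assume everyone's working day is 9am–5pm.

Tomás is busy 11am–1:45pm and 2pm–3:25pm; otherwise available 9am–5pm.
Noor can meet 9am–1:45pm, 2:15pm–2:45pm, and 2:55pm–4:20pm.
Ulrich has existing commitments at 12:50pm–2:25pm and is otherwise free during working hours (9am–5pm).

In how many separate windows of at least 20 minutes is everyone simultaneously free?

Tomás free within 09:00–17:00: 09:00–11:00, 13:45–14:00, 15:25–17:00.
Ulrich free within 09:00–17:00: 09:00–12:50, 14:25–17:00.
Tomás ∩ Noor: 09:00–11:00, 15:25–16:20.
Tomás ∩ Noor ∩ Ulrich: 09:00–11:00, 15:25–16:20.
Windows ≥ 20 min: 09:00–11:00, 15:25–16:20.
That's 2 windows.

2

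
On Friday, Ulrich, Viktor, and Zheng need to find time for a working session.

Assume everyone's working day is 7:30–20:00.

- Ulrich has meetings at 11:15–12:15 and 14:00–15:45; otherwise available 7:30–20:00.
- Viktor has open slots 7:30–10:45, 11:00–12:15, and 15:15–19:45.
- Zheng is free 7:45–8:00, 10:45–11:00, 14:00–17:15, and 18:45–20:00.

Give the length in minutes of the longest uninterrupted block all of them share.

90 minutes

Ulrich free within 07:30–20:00: 07:30–11:15, 12:15–14:00, 15:45–20:00.
Ulrich ∩ Viktor: 07:30–10:45, 11:00–11:15, 15:45–19:45.
Ulrich ∩ Viktor ∩ Zheng: 07:45–08:00, 15:45–17:15, 18:45–19:45.
Common window lengths: 15, 90, 60 min; longest is 90.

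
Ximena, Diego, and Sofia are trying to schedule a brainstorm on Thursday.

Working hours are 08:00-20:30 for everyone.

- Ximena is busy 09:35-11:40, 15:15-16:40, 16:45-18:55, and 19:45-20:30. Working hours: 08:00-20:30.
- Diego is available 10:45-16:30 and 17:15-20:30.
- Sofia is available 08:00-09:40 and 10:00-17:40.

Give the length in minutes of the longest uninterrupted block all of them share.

Ximena free within 08:00–20:30: 08:00–09:35, 11:40–15:15, 16:40–16:45, 18:55–19:45.
Ximena ∩ Diego: 11:40–15:15, 18:55–19:45.
Ximena ∩ Diego ∩ Sofia: 11:40–15:15.
Single common window of 215 minutes.

215 minutes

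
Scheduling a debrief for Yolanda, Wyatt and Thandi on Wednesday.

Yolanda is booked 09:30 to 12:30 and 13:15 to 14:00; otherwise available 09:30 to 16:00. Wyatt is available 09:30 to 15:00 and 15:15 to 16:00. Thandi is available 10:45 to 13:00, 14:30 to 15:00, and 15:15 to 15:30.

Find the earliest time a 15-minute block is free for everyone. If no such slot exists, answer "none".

12:30

Yolanda free within 09:30–16:00: 12:30–13:15, 14:00–16:00.
Yolanda ∩ Wyatt: 12:30–13:15, 14:00–15:00, 15:15–16:00.
Yolanda ∩ Wyatt ∩ Thandi: 12:30–13:00, 14:30–15:00, 15:15–15:30.
Windows ≥ 15 min: 12:30–13:00, 14:30–15:00, 15:15–15:30.
Earliest such window starts at 12:30.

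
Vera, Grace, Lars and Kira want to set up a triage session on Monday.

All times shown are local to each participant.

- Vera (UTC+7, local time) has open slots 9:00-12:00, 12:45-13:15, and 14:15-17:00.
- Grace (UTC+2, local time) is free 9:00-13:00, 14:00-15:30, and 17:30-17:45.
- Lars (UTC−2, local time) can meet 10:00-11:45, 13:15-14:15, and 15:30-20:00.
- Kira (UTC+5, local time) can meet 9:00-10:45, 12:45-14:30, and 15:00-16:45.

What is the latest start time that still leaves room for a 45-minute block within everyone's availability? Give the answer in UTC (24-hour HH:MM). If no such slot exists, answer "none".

none

Vera → UTC: 02:00–05:00, 05:45–06:15, 07:15–10:00.
Grace → UTC: 07:00–11:00, 12:00–13:30, 15:30–15:45.
Lars → UTC: 12:00–13:45, 15:15–16:15, 17:30–22:00.
Kira → UTC: 04:00–05:45, 07:45–09:30, 10:00–11:45.
Vera ∩ Grace: 07:15–10:00.
Vera ∩ Grace ∩ Lars: (none).
Vera ∩ Grace ∩ Lars ∩ Kira: (none).
Windows ≥ 45 min: (none).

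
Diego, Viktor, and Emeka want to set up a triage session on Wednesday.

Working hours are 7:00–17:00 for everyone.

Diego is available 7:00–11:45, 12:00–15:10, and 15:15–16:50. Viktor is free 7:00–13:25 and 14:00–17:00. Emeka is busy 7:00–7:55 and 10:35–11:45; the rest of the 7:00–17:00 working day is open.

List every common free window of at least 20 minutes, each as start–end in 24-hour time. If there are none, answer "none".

07:55–10:35, 12:00–13:25, 14:00–15:10, 15:15–16:50

Emeka free within 07:00–17:00: 07:55–10:35, 11:45–17:00.
Diego ∩ Viktor: 07:00–11:45, 12:00–13:25, 14:00–15:10, 15:15–16:50.
Diego ∩ Viktor ∩ Emeka: 07:55–10:35, 12:00–13:25, 14:00–15:10, 15:15–16:50.
Windows ≥ 20 min: 07:55–10:35, 12:00–13:25, 14:00–15:10, 15:15–16:50.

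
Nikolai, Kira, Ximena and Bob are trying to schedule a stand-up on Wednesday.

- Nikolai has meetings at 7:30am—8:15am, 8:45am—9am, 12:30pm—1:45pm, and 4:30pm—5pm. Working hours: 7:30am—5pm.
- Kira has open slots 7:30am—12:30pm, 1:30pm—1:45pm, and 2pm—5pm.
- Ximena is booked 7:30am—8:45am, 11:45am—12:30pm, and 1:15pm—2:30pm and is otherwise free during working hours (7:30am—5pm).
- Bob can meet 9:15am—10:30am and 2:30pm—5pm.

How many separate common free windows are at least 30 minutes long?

Nikolai free within 07:30–17:00: 08:15–08:45, 09:00–12:30, 13:45–16:30.
Ximena free within 07:30–17:00: 08:45–11:45, 12:30–13:15, 14:30–17:00.
Nikolai ∩ Kira: 08:15–08:45, 09:00–12:30, 14:00–16:30.
Nikolai ∩ Kira ∩ Ximena: 09:00–11:45, 14:30–16:30.
Nikolai ∩ Kira ∩ Ximena ∩ Bob: 09:15–10:30, 14:30–16:30.
Windows ≥ 30 min: 09:15–10:30, 14:30–16:30.
That's 2 windows.

2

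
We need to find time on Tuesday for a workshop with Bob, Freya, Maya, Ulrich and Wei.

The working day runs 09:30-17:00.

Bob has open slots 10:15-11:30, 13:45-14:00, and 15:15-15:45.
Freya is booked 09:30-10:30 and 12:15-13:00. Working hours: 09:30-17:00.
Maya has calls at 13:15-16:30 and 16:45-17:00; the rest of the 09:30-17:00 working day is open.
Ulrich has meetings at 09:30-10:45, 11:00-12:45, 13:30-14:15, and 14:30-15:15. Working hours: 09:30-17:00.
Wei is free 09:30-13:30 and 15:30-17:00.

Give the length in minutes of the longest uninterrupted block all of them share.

Freya free within 09:30–17:00: 10:30–12:15, 13:00–17:00.
Maya free within 09:30–17:00: 09:30–13:15, 16:30–16:45.
Ulrich free within 09:30–17:00: 10:45–11:00, 12:45–13:30, 14:15–14:30, 15:15–17:00.
Bob ∩ Freya: 10:30–11:30, 13:45–14:00, 15:15–15:45.
Bob ∩ Freya ∩ Maya: 10:30–11:30.
Bob ∩ Freya ∩ Maya ∩ Ulrich: 10:45–11:00.
Bob ∩ Freya ∩ Maya ∩ Ulrich ∩ Wei: 10:45–11:00.
Single common window of 15 minutes.

15 minutes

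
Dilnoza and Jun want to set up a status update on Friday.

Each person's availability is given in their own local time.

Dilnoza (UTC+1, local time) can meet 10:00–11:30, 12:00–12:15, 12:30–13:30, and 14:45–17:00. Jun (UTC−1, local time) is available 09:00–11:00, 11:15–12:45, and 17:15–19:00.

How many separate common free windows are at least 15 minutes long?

Dilnoza → UTC: 09:00–10:30, 11:00–11:15, 11:30–12:30, 13:45–16:00.
Jun → UTC: 10:00–12:00, 12:15–13:45, 18:15–20:00.
Dilnoza ∩ Jun: 10:00–10:30, 11:00–11:15, 11:30–12:00, 12:15–12:30.
Windows ≥ 15 min: 10:00–10:30, 11:00–11:15, 11:30–12:00, 12:15–12:30.
That's 4 windows.

4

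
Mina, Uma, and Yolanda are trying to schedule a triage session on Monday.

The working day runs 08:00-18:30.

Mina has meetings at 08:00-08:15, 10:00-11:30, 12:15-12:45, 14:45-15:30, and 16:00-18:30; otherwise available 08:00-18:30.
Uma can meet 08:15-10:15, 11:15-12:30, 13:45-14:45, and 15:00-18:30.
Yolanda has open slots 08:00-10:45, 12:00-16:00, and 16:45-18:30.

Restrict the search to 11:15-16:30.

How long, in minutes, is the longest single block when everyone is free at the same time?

60 minutes

Mina free within 08:00–18:30: 08:15–10:00, 11:30–12:15, 12:45–14:45, 15:30–16:00.
Mina ∩ Uma: 08:15–10:00, 11:30–12:15, 13:45–14:45, 15:30–16:00.
Mina ∩ Uma ∩ Yolanda: 08:15–10:00, 12:00–12:15, 13:45–14:45, 15:30–16:00.
Restricted to 11:15–16:30: 12:00–12:15, 13:45–14:45, 15:30–16:00.
Common window lengths: 15, 60, 30 min; longest is 60.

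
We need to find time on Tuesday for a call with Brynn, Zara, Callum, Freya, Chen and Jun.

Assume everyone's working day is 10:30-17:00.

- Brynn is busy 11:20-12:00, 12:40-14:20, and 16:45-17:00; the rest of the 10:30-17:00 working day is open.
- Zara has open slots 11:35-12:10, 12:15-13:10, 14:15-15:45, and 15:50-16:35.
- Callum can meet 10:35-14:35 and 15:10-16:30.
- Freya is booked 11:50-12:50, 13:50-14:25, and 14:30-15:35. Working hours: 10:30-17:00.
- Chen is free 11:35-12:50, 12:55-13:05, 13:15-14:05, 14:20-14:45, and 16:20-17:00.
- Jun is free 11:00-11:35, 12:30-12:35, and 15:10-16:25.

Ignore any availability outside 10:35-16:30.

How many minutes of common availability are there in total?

5 minutes

Brynn free within 10:30–17:00: 10:30–11:20, 12:00–12:40, 14:20–16:45.
Freya free within 10:30–17:00: 10:30–11:50, 12:50–13:50, 14:25–14:30, 15:35–17:00.
Brynn ∩ Zara: 12:00–12:10, 12:15–12:40, 14:20–15:45, 15:50–16:35.
Brynn ∩ Zara ∩ Callum: 12:00–12:10, 12:15–12:40, 14:20–14:35, 15:10–15:45, 15:50–16:30.
Brynn ∩ Zara ∩ Callum ∩ Freya: 14:25–14:30, 15:35–15:45, 15:50–16:30.
Brynn ∩ Zara ∩ Callum ∩ Freya ∩ Chen: 14:25–14:30, 16:20–16:30.
Brynn ∩ Zara ∩ Callum ∩ Freya ∩ Chen ∩ Jun: 16:20–16:25.
Restricted to 10:35–16:30: 16:20–16:25.
Total common minutes: 5.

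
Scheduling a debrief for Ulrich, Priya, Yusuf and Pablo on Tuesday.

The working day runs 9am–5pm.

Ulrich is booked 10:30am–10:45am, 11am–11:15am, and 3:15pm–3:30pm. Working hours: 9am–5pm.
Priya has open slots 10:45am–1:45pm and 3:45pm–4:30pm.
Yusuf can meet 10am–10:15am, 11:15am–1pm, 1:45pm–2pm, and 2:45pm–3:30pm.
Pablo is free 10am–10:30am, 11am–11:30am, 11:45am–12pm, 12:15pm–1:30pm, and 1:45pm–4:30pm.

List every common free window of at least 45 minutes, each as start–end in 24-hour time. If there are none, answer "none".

Ulrich free within 09:00–17:00: 09:00–10:30, 10:45–11:00, 11:15–15:15, 15:30–17:00.
Ulrich ∩ Priya: 10:45–11:00, 11:15–13:45, 15:45–16:30.
Ulrich ∩ Priya ∩ Yusuf: 11:15–13:00.
Ulrich ∩ Priya ∩ Yusuf ∩ Pablo: 11:15–11:30, 11:45–12:00, 12:15–13:00.
Windows ≥ 45 min: 12:15–13:00.

12:15–13:00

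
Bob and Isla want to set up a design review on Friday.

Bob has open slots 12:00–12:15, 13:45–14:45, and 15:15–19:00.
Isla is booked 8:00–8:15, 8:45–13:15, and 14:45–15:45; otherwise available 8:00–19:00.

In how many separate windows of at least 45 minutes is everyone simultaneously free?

2

Isla free within 08:00–19:00: 08:15–08:45, 13:15–14:45, 15:45–19:00.
Bob ∩ Isla: 13:45–14:45, 15:45–19:00.
Windows ≥ 45 min: 13:45–14:45, 15:45–19:00.
That's 2 windows.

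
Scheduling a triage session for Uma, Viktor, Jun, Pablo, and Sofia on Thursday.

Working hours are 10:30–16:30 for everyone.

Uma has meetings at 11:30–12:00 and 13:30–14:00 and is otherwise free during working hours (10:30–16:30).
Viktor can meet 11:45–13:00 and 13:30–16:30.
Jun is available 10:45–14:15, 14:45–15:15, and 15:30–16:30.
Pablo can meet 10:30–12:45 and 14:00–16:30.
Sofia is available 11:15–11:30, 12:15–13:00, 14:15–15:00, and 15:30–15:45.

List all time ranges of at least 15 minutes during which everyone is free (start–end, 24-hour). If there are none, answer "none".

Uma free within 10:30–16:30: 10:30–11:30, 12:00–13:30, 14:00–16:30.
Uma ∩ Viktor: 12:00–13:00, 14:00–16:30.
Uma ∩ Viktor ∩ Jun: 12:00–13:00, 14:00–14:15, 14:45–15:15, 15:30–16:30.
Uma ∩ Viktor ∩ Jun ∩ Pablo: 12:00–12:45, 14:00–14:15, 14:45–15:15, 15:30–16:30.
Uma ∩ Viktor ∩ Jun ∩ Pablo ∩ Sofia: 12:15–12:45, 14:45–15:00, 15:30–15:45.
Windows ≥ 15 min: 12:15–12:45, 14:45–15:00, 15:30–15:45.

12:15–12:45, 14:45–15:00, 15:30–15:45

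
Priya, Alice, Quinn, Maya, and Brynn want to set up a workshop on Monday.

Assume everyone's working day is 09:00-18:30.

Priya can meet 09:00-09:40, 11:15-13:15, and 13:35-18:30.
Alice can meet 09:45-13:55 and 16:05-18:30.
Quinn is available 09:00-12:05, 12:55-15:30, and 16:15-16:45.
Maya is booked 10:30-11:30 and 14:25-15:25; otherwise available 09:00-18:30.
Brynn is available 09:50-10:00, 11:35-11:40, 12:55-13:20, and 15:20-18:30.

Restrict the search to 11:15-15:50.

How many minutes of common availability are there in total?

25 minutes

Maya free within 09:00–18:30: 09:00–10:30, 11:30–14:25, 15:25–18:30.
Priya ∩ Alice: 11:15–13:15, 13:35–13:55, 16:05–18:30.
Priya ∩ Alice ∩ Quinn: 11:15–12:05, 12:55–13:15, 13:35–13:55, 16:15–16:45.
Priya ∩ Alice ∩ Quinn ∩ Maya: 11:30–12:05, 12:55–13:15, 13:35–13:55, 16:15–16:45.
Priya ∩ Alice ∩ Quinn ∩ Maya ∩ Brynn: 11:35–11:40, 12:55–13:15, 16:15–16:45.
Restricted to 11:15–15:50: 11:35–11:40, 12:55–13:15.
Total common minutes: 5 + 20 = 25.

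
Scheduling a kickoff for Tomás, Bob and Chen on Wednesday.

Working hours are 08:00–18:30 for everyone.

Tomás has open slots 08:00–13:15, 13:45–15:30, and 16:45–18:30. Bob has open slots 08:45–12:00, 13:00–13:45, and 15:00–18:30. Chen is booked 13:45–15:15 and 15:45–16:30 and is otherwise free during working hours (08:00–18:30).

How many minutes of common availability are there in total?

Chen free within 08:00–18:30: 08:00–13:45, 15:15–15:45, 16:30–18:30.
Tomás ∩ Bob: 08:45–12:00, 13:00–13:15, 15:00–15:30, 16:45–18:30.
Tomás ∩ Bob ∩ Chen: 08:45–12:00, 13:00–13:15, 15:15–15:30, 16:45–18:30.
Total common minutes: 195 + 15 + 15 + 105 = 330.

330 minutes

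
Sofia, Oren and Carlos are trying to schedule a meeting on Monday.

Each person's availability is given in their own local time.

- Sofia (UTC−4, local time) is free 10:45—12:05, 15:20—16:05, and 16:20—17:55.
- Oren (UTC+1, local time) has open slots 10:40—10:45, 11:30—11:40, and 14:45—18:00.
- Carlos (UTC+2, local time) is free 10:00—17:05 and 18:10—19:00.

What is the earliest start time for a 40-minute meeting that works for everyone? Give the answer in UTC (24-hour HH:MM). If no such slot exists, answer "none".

none

Sofia → UTC: 14:45–16:05, 19:20–20:05, 20:20–21:55.
Oren → UTC: 09:40–09:45, 10:30–10:40, 13:45–17:00.
Carlos → UTC: 08:00–15:05, 16:10–17:00.
Sofia ∩ Oren: 14:45–16:05.
Sofia ∩ Oren ∩ Carlos: 14:45–15:05.
Windows ≥ 40 min: (none).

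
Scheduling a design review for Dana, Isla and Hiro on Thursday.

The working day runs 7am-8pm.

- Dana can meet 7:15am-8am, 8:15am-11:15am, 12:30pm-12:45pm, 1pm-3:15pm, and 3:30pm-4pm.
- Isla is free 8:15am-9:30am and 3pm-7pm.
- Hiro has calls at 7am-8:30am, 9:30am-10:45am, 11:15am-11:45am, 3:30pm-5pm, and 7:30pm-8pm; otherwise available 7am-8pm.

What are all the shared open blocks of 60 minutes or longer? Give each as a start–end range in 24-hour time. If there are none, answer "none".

08:30–09:30

Hiro free within 07:00–20:00: 08:30–09:30, 10:45–11:15, 11:45–15:30, 17:00–19:30.
Dana ∩ Isla: 08:15–09:30, 15:00–15:15, 15:30–16:00.
Dana ∩ Isla ∩ Hiro: 08:30–09:30, 15:00–15:15.
Windows ≥ 60 min: 08:30–09:30.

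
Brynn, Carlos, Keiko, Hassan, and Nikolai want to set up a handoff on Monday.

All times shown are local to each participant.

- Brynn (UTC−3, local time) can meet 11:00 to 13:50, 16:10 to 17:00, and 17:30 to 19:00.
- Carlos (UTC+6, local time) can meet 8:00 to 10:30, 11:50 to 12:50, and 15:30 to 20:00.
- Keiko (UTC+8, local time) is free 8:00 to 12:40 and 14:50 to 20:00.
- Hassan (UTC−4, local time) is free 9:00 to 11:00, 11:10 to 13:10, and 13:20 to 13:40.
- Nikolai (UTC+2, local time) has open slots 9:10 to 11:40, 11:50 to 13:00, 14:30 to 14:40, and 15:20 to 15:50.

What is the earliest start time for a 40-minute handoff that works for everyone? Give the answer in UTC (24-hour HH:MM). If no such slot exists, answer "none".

none

Brynn → UTC: 14:00–16:50, 19:10–20:00, 20:30–22:00.
Carlos → UTC: 02:00–04:30, 05:50–06:50, 09:30–14:00.
Keiko → UTC: 00:00–04:40, 06:50–12:00.
Hassan → UTC: 13:00–15:00, 15:10–17:10, 17:20–17:40.
Nikolai → UTC: 07:10–09:40, 09:50–11:00, 12:30–12:40, 13:20–13:50.
Brynn ∩ Carlos: (none).
Brynn ∩ Carlos ∩ Keiko: (none).
Brynn ∩ Carlos ∩ Keiko ∩ Hassan: (none).
Brynn ∩ Carlos ∩ Keiko ∩ Hassan ∩ Nikolai: (none).
Windows ≥ 40 min: (none).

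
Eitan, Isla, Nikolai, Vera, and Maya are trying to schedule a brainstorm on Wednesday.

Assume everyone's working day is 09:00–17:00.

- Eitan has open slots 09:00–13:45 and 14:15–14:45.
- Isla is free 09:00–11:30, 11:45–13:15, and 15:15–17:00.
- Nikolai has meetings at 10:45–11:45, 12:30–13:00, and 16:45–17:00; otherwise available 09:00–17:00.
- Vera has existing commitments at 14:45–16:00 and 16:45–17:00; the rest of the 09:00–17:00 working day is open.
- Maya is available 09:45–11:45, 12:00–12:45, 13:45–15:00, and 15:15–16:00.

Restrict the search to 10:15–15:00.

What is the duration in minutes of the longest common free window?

30 minutes

Nikolai free within 09:00–17:00: 09:00–10:45, 11:45–12:30, 13:00–16:45.
Vera free within 09:00–17:00: 09:00–14:45, 16:00–16:45.
Eitan ∩ Isla: 09:00–11:30, 11:45–13:15.
Eitan ∩ Isla ∩ Nikolai: 09:00–10:45, 11:45–12:30, 13:00–13:15.
Eitan ∩ Isla ∩ Nikolai ∩ Vera: 09:00–10:45, 11:45–12:30, 13:00–13:15.
Eitan ∩ Isla ∩ Nikolai ∩ Vera ∩ Maya: 09:45–10:45, 12:00–12:30.
Restricted to 10:15–15:00: 10:15–10:45, 12:00–12:30.
Common window lengths: 30, 30 min; longest is 30.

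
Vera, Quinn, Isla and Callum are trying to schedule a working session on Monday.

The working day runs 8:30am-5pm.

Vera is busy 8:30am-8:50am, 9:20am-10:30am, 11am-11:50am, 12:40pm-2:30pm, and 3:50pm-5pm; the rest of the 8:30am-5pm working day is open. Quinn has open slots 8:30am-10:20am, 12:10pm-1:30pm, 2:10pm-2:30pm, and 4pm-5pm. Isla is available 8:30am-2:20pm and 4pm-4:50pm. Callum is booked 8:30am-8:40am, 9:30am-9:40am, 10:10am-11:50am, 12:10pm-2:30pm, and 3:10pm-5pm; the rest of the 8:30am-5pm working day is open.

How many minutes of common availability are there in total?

Vera free within 08:30–17:00: 08:50–09:20, 10:30–11:00, 11:50–12:40, 14:30–15:50.
Callum free within 08:30–17:00: 08:40–09:30, 09:40–10:10, 11:50–12:10, 14:30–15:10.
Vera ∩ Quinn: 08:50–09:20, 12:10–12:40.
Vera ∩ Quinn ∩ Isla: 08:50–09:20, 12:10–12:40.
Vera ∩ Quinn ∩ Isla ∩ Callum: 08:50–09:20.
Total common minutes: 30.

30 minutes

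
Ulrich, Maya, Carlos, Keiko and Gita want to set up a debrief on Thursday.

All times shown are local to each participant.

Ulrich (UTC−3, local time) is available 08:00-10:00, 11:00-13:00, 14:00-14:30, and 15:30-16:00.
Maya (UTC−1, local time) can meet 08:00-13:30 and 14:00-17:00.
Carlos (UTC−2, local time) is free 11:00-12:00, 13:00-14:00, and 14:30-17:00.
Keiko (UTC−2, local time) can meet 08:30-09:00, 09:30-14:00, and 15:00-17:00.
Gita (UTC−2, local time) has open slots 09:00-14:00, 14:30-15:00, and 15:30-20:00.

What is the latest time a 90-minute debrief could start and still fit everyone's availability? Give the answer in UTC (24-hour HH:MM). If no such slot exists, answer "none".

none

Ulrich → UTC: 11:00–13:00, 14:00–16:00, 17:00–17:30, 18:30–19:00.
Maya → UTC: 09:00–14:30, 15:00–18:00.
Carlos → UTC: 13:00–14:00, 15:00–16:00, 16:30–19:00.
Keiko → UTC: 10:30–11:00, 11:30–16:00, 17:00–19:00.
Gita → UTC: 11:00–16:00, 16:30–17:00, 17:30–22:00.
Ulrich ∩ Maya: 11:00–13:00, 14:00–14:30, 15:00–16:00, 17:00–17:30.
Ulrich ∩ Maya ∩ Carlos: 15:00–16:00, 17:00–17:30.
Ulrich ∩ Maya ∩ Carlos ∩ Keiko: 15:00–16:00, 17:00–17:30.
Ulrich ∩ Maya ∩ Carlos ∩ Keiko ∩ Gita: 15:00–16:00.
Windows ≥ 90 min: (none).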